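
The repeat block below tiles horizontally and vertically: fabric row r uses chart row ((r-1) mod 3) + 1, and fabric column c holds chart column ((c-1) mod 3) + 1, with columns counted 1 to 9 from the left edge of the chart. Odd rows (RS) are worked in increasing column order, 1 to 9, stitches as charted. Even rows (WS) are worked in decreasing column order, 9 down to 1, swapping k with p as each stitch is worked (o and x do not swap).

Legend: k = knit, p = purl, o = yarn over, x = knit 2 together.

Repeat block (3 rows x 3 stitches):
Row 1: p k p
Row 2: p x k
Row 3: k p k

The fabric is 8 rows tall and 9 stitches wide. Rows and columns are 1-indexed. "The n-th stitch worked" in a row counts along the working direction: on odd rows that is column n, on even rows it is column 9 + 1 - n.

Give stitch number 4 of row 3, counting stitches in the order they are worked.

== STITCH ==
k

Derivation:
Row 3 uses chart row ((3-1) mod 3)+1 = 3. Row 3 is odd, so RS.
Chart row 3 tiled across columns 1-9: k p k k p k k p k
RS row: no reversal, no swap; stitch n worked = column n.
The 4th stitch worked is k.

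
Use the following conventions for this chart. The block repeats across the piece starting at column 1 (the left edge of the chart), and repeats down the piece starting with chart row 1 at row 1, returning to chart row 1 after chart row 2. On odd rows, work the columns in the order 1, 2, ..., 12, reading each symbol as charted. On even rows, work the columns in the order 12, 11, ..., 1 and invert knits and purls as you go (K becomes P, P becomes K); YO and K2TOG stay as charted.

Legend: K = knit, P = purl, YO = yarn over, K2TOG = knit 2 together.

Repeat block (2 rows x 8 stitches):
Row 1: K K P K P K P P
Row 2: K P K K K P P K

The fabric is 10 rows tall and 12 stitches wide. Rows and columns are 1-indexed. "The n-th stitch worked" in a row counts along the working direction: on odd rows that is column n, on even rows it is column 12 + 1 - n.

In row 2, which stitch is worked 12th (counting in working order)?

Result:
P

Derivation:
Row 2: (2-1) mod 2 = 1, so use chart row 2. Even row -> WS.
Chart row 2 tiled across columns 1-12: K P K K K P P K K P K K
WS: work from column 12 back to column 1 (reverse the tiled row), swapping K<->P (YO and K2TOG unchanged).
Row 2 as worked: P P K P P K K P P P K P
The 12th stitch worked is P.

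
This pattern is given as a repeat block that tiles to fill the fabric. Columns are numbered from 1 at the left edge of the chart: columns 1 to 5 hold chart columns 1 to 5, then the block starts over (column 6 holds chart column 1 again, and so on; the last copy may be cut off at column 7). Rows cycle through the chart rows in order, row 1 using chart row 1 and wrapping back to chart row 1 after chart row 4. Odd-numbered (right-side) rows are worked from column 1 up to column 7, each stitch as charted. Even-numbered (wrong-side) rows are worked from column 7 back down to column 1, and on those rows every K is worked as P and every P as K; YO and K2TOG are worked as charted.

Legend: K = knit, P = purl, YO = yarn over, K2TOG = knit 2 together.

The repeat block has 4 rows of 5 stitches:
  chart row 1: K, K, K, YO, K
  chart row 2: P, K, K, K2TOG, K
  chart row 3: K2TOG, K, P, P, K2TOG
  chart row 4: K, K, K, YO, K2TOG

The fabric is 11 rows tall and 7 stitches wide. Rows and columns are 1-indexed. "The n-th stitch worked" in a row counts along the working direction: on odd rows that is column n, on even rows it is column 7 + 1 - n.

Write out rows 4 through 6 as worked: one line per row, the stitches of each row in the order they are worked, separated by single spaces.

Result:
P P K2TOG YO P P P
K K K YO K K K
P K P K2TOG P P K

Derivation:
Row 4: chart row 4, WS - tiled (columns 1-7): K K K YO K2TOG K K; work from column 7 back to 1 with K<->P swapped.
Row 5: chart row 1, RS - tile across columns 1-7 and work as-is.
Row 6: chart row 2, WS - tiled (columns 1-7): P K K K2TOG K P K; work from column 7 back to 1 with K<->P swapped.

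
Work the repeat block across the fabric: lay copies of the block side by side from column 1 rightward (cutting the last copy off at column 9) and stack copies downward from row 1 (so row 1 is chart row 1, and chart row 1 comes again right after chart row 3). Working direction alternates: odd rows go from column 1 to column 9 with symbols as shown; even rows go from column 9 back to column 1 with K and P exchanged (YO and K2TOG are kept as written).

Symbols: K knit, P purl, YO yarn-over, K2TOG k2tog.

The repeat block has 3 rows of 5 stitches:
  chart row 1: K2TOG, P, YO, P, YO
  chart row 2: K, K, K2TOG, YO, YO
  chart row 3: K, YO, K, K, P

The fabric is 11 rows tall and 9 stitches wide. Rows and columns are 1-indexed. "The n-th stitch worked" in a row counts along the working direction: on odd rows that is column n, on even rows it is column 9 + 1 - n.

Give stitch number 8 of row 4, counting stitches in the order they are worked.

Row 4 uses chart row ((4-1) mod 3)+1 = 1. Row 4 is even, so WS.
Chart row 1 tiled across columns 1-9: K2TOG P YO P YO K2TOG P YO P
WS row: flip the tiled sequence (start at column 9) and apply K<->P; YO and K2TOG stay.
Row 4 as worked: K YO K K2TOG YO K YO K K2TOG
The 8th stitch worked is K.

== STITCH ==
K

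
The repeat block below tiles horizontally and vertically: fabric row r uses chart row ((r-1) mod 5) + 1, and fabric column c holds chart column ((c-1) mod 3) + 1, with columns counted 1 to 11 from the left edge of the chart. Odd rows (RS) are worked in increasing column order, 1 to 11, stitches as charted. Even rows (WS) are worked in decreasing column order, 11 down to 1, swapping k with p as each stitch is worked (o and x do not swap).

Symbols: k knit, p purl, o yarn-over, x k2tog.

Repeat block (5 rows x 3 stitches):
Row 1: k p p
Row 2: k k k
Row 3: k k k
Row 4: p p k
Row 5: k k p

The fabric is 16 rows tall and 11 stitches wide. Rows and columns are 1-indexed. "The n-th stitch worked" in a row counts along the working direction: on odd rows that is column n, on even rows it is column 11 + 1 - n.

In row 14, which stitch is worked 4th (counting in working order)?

Stitch:
k

Derivation:
Row 14: (14-1) mod 5 = 3, so use chart row 4. Even row -> WS.
Chart row 4 tiled across columns 1-11: p p k p p k p p k p p
Wrong side: read the tiled row from column 11 down to 1 and exchange k with p (leave o, x).
Row 14 as worked: k k p k k p k k p k k
The 4th stitch worked is k.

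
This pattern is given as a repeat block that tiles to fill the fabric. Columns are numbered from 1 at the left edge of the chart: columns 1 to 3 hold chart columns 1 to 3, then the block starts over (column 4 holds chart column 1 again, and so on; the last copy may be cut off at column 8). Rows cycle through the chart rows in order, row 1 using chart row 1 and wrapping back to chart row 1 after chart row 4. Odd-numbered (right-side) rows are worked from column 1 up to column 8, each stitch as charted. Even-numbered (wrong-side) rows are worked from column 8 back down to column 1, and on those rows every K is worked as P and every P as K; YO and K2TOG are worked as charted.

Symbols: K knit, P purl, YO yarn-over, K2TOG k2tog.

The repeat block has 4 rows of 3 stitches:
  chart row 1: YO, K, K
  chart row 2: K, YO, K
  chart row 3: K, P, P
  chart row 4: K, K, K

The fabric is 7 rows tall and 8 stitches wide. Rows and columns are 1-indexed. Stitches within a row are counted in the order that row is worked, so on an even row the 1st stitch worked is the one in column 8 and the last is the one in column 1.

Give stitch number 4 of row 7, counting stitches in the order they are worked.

Stitch:
K

Derivation:
For row 7: chart row = ((7-1) mod 4) + 1 = 3; this is a RS (odd) row.
Chart row 3 tiled across columns 1-8: K P P K P P K P
RS row: no reversal, no swap; stitch n worked = column n.
The 4th stitch worked is K.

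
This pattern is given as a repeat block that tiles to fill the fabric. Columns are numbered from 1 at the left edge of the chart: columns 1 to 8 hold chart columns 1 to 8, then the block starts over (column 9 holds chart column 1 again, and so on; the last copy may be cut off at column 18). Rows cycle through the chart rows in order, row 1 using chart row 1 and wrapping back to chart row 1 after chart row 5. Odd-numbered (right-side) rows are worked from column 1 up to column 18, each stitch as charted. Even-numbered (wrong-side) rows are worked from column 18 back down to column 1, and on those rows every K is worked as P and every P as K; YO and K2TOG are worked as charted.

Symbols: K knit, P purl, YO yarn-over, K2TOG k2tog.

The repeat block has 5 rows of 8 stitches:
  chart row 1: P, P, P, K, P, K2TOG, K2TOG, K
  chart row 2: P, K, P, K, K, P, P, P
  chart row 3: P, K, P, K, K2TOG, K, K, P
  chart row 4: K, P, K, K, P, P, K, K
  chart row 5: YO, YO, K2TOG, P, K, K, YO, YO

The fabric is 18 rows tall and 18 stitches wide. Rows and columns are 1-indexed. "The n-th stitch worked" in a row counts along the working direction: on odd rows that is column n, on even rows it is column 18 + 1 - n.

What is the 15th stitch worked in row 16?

Row 16 uses chart row ((16-1) mod 5)+1 = 1. Row 16 is even, so WS.
Chart row 1 tiled across columns 1-18: P P P K P K2TOG K2TOG K P P P K P K2TOG K2TOG K P P
WS: work from column 18 back to column 1 (reverse the tiled row), swapping K<->P (YO and K2TOG unchanged).
Row 16 as worked: K K P K2TOG K2TOG K P K K K P K2TOG K2TOG K P K K K
Stitch 15 in working order -> P

== STITCH ==
P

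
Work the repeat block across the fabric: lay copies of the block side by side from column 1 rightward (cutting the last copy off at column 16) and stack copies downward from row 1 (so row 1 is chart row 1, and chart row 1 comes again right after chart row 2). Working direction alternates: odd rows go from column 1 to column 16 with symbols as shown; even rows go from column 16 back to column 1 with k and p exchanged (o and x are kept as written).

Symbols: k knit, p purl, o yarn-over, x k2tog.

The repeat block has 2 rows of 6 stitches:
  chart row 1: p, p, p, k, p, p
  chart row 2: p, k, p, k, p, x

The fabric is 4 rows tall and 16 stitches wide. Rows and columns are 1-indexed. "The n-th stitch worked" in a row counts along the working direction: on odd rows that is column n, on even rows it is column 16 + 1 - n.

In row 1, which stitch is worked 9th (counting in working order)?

== STITCH ==
p

Derivation:
Row 1: (1-1) mod 2 = 0, so use chart row 1. Odd row -> RS.
Chart row 1 tiled across columns 1-16: p p p k p p p p p k p p p p p k
RS: work column 1 to column 16, symbols as charted — the tiled row is the row as worked.
Stitch 9 in working order -> p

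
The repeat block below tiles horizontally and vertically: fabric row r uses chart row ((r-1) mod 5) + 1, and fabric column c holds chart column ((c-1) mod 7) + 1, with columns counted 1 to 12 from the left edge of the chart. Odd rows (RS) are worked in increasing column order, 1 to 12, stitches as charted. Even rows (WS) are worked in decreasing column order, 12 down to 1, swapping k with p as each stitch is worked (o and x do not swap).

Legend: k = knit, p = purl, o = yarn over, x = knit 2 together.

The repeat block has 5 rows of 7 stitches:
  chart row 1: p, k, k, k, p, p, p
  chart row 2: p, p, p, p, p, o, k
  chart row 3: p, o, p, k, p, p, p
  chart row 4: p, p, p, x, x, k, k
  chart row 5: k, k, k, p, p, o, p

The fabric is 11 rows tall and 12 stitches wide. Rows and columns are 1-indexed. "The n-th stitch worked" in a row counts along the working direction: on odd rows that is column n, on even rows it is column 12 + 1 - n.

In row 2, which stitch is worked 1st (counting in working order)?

Row 2 uses chart row ((2-1) mod 5)+1 = 2. Row 2 is even, so WS.
Chart row 2 tiled across columns 1-12: p p p p p o k p p p p p
WS row: flip the tiled sequence (start at column 12) and apply k<->p; o and x stay.
Row 2 as worked: k k k k k p o k k k k k
Stitch 1 in working order -> k

Stitch:
k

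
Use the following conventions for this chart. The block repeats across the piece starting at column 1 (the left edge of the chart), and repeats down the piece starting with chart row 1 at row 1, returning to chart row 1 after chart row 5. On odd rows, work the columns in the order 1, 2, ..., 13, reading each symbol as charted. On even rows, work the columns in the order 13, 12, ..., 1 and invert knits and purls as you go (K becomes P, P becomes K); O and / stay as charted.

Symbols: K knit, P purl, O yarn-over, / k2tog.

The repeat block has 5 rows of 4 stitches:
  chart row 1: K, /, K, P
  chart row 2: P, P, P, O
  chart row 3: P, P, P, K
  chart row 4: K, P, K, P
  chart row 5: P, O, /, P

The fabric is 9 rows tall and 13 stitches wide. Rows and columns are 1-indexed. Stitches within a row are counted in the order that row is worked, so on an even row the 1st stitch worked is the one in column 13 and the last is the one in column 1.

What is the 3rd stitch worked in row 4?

Row 4: (4-1) mod 5 = 3, so use chart row 4. Even row -> WS.
Chart row 4 tiled across columns 1-13: K P K P K P K P K P K P K
Wrong side: read the tiled row from column 13 down to 1 and exchange K with P (leave O, /).
Row 4 as worked: P K P K P K P K P K P K P
Counting 3 along the worked row gives P.

== STITCH ==
P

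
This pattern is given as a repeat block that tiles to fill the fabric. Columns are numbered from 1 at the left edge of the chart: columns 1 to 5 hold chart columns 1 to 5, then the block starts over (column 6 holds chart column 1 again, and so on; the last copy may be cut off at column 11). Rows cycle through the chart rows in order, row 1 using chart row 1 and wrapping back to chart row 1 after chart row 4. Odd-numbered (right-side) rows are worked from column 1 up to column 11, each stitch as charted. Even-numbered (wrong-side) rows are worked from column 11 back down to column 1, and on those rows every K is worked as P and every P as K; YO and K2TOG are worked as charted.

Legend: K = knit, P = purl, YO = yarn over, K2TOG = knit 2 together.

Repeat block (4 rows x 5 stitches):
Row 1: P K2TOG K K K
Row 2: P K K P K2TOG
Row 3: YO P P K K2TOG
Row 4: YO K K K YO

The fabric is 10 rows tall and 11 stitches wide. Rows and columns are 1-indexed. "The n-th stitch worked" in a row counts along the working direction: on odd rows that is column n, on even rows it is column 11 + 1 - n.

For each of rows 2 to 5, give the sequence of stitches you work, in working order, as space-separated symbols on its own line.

Rows as worked:
K K2TOG K P P K K2TOG K P P K
YO P P K K2TOG YO P P K K2TOG YO
YO YO P P P YO YO P P P YO
P K2TOG K K K P K2TOG K K K P

Derivation:
Row 2: chart row 2, WS - tiled (columns 1-11): P K K P K2TOG P K K P K2TOG P; work from column 11 back to 1 with K<->P swapped.
Row 3: chart row 3, RS - tile across columns 1-11 and work as-is.
Row 4: chart row 4, WS - tiled (columns 1-11): YO K K K YO YO K K K YO YO; work from column 11 back to 1 with K<->P swapped.
Row 5: chart row 1, RS - tile across columns 1-11 and work as-is.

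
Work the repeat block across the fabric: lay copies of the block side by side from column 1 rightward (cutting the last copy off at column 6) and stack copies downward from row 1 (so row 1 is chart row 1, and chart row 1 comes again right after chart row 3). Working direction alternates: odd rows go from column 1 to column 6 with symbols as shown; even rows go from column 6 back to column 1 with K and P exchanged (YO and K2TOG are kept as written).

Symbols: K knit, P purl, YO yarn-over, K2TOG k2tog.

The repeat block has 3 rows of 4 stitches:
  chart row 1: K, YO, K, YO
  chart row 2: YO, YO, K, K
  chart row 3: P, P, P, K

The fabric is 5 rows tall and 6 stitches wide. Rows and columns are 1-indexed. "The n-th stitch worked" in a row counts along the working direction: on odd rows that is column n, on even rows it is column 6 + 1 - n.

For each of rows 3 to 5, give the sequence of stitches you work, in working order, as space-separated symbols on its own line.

== ROWS AS WORKED ==
P P P K P P
YO P YO P YO P
YO YO K K YO YO

Derivation:
Row 3: chart row 3, RS - tile across columns 1-6 and work as-is.
Row 4: chart row 1, WS - tiled (columns 1-6): K YO K YO K YO; work from column 6 back to 1 with K<->P swapped.
Row 5: chart row 2, RS - tile across columns 1-6 and work as-is.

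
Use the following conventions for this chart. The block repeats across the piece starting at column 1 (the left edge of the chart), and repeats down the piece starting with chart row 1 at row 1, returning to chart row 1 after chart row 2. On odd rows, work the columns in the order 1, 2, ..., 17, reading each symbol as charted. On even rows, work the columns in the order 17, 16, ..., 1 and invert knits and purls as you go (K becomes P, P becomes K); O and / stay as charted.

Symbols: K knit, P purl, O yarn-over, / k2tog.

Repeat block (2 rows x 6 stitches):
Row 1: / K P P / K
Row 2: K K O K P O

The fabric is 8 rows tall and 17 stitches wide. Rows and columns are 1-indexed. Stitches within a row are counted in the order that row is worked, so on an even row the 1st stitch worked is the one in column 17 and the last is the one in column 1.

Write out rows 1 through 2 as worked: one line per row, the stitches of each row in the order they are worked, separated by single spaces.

Rows as worked:
/ K P P / K / K P P / K / K P P /
K P O P P O K P O P P O K P O P P

Derivation:
Row 1: chart row 1, RS - tile across columns 1-17 and work as-is.
Row 2: chart row 2, WS - tiled (columns 1-17): K K O K P O K K O K P O K K O K P; work from column 17 back to 1 with K<->P swapped.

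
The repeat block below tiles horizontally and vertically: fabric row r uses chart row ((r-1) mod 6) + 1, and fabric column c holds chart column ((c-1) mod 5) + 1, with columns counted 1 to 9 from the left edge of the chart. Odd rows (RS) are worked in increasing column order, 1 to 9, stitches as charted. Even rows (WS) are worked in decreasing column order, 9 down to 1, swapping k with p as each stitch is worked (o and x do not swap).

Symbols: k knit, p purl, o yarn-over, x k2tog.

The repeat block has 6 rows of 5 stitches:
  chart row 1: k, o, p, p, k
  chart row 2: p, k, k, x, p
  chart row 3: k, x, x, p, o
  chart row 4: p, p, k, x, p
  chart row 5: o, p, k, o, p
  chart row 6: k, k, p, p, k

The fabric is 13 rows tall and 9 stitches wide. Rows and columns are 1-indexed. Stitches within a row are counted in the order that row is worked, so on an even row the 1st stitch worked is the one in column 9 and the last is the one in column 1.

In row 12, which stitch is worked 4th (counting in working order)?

Row 12: (12-1) mod 6 = 5, so use chart row 6. Even row -> WS.
Chart row 6 tiled across columns 1-9: k k p p k k k p p
Wrong side: read the tiled row from column 9 down to 1 and exchange k with p (leave o, x).
Row 12 as worked: k k p p p k k p p
Stitch 4 in working order -> p

Stitch:
p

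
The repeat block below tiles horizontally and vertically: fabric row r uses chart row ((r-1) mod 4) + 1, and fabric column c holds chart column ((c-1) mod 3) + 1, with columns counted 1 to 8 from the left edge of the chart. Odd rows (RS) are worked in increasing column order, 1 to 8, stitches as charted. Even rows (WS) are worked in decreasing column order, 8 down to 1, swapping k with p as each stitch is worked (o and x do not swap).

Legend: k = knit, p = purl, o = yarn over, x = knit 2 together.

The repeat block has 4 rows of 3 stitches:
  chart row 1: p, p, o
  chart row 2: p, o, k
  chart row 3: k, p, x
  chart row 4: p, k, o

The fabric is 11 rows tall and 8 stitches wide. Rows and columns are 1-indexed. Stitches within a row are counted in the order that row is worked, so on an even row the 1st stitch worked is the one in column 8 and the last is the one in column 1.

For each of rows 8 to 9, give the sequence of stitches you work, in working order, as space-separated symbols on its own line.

Rows as worked:
p k o p k o p k
p p o p p o p p

Derivation:
Row 8: chart row 4, WS - tiled (columns 1-8): p k o p k o p k; work from column 8 back to 1 with k<->p swapped.
Row 9: chart row 1, RS - tile across columns 1-8 and work as-is.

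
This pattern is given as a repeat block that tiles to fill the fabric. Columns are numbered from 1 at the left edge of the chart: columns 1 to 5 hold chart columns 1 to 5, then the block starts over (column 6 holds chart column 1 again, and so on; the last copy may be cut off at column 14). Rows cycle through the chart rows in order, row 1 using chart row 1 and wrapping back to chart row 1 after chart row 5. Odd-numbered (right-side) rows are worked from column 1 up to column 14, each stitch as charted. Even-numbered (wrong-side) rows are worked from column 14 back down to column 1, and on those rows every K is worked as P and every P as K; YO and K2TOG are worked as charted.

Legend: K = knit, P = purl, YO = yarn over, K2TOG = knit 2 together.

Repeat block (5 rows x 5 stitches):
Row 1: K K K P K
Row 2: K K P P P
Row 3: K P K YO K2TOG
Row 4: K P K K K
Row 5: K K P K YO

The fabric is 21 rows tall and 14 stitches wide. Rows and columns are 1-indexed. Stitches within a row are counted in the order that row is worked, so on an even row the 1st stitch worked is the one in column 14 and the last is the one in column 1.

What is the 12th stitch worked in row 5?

Row 5: (5-1) mod 5 = 4, so use chart row 5. Odd row -> RS.
Chart row 5 tiled across columns 1-14: K K P K YO K K P K YO K K P K
RS: work column 1 to column 14, symbols as charted — the tiled row is the row as worked.
Counting 12 along the worked row gives K.

Result:
K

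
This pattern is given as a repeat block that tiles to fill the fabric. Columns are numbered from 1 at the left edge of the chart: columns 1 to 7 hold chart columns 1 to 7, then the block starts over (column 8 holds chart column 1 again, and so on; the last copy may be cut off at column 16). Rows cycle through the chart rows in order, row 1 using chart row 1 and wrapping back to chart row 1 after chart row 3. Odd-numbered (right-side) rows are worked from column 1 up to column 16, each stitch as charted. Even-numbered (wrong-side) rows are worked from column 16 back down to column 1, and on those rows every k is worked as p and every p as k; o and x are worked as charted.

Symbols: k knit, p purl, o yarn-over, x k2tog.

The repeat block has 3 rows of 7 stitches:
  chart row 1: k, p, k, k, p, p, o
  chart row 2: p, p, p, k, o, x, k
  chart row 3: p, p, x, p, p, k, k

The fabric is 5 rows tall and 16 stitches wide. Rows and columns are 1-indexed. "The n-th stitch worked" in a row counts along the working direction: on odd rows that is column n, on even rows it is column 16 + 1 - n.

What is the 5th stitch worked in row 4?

Result:
k

Derivation:
Row 4 uses chart row ((4-1) mod 3)+1 = 1. Row 4 is even, so WS.
Chart row 1 tiled across columns 1-16: k p k k p p o k p k k p p o k p
WS: work from column 16 back to column 1 (reverse the tiled row), swapping k<->p (o and x unchanged).
Row 4 as worked: k p o k k p p k p o k k p p k p
Stitch 5 in working order -> k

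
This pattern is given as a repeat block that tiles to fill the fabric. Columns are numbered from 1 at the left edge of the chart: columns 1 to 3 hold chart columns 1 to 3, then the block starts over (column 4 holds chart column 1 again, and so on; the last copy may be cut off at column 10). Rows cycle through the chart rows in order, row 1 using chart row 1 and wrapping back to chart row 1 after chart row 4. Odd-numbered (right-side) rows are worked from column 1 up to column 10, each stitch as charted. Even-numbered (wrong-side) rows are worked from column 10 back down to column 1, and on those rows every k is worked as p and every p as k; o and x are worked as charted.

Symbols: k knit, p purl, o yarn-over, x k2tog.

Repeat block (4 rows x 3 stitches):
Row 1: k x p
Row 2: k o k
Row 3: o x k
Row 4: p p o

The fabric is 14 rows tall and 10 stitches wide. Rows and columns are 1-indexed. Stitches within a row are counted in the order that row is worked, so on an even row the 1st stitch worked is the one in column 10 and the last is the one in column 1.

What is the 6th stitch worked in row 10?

Row 10 uses chart row ((10-1) mod 4)+1 = 2. Row 10 is even, so WS.
Chart row 2 tiled across columns 1-10: k o k k o k k o k k
Wrong side: read the tiled row from column 10 down to 1 and exchange k with p (leave o, x).
Row 10 as worked: p p o p p o p p o p
The 6th stitch worked is o.

Result:
o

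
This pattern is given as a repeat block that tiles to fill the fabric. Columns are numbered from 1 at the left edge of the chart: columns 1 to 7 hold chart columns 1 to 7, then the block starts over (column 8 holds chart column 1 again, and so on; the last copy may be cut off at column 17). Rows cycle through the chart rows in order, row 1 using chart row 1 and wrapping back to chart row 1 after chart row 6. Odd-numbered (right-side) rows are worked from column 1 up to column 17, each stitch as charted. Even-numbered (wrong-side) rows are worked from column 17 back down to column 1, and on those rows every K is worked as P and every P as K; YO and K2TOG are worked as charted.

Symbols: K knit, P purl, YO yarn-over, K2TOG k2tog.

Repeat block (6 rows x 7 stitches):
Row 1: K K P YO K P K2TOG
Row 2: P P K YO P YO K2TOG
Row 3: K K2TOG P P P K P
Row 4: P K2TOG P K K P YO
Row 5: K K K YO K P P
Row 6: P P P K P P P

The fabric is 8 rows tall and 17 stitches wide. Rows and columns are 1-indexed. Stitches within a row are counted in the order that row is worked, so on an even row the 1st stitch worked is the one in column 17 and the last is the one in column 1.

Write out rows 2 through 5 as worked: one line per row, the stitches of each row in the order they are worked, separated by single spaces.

Row 2: chart row 2, WS - tiled (columns 1-17): P P K YO P YO K2TOG P P K YO P YO K2TOG P P K; work from column 17 back to 1 with K<->P swapped.
Row 3: chart row 3, RS - tile across columns 1-17 and work as-is.
Row 4: chart row 4, WS - tiled (columns 1-17): P K2TOG P K K P YO P K2TOG P K K P YO P K2TOG P; work from column 17 back to 1 with K<->P swapped.
Row 5: chart row 5, RS - tile across columns 1-17 and work as-is.

== ROWS AS WORKED ==
P K K K2TOG YO K YO P K K K2TOG YO K YO P K K
K K2TOG P P P K P K K2TOG P P P K P K K2TOG P
K K2TOG K YO K P P K K2TOG K YO K P P K K2TOG K
K K K YO K P P K K K YO K P P K K K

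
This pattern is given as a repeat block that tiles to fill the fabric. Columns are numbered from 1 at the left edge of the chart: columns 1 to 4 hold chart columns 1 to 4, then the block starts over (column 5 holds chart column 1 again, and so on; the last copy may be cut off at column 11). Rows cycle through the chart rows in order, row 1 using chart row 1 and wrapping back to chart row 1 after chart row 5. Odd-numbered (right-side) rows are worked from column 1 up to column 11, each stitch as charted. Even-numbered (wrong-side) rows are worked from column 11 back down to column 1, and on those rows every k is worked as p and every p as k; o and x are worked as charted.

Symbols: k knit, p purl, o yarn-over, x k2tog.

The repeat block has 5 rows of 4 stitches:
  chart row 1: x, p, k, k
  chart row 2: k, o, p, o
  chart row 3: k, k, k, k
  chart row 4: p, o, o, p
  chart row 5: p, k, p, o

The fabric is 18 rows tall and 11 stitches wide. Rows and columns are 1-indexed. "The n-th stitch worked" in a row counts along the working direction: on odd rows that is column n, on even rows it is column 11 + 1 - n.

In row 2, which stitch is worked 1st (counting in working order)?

Stitch:
k

Derivation:
Row 2 uses chart row ((2-1) mod 5)+1 = 2. Row 2 is even, so WS.
Chart row 2 tiled across columns 1-11: k o p o k o p o k o p
WS row: flip the tiled sequence (start at column 11) and apply k<->p; o and x stay.
Row 2 as worked: k o p o k o p o k o p
The 1st stitch worked is k.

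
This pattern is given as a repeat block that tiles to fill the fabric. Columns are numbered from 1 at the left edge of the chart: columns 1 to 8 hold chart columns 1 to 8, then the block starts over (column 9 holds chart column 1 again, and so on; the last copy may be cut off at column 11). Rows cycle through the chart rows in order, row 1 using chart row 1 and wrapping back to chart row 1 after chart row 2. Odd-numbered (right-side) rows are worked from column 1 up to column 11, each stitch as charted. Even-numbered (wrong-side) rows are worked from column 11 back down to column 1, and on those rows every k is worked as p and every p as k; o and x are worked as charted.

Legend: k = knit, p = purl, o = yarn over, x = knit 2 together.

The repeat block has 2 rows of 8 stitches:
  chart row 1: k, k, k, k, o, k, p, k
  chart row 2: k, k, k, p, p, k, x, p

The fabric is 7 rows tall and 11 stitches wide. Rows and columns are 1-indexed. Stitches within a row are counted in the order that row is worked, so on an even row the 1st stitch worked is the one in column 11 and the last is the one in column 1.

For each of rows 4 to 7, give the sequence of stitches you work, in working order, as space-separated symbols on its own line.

Result:
p p p k x p k k p p p
k k k k o k p k k k k
p p p k x p k k p p p
k k k k o k p k k k k

Derivation:
Row 4: chart row 2, WS - tiled (columns 1-11): k k k p p k x p k k k; work from column 11 back to 1 with k<->p swapped.
Row 5: chart row 1, RS - tile across columns 1-11 and work as-is.
Row 6: chart row 2, WS - tiled (columns 1-11): k k k p p k x p k k k; work from column 11 back to 1 with k<->p swapped.
Row 7: chart row 1, RS - tile across columns 1-11 and work as-is.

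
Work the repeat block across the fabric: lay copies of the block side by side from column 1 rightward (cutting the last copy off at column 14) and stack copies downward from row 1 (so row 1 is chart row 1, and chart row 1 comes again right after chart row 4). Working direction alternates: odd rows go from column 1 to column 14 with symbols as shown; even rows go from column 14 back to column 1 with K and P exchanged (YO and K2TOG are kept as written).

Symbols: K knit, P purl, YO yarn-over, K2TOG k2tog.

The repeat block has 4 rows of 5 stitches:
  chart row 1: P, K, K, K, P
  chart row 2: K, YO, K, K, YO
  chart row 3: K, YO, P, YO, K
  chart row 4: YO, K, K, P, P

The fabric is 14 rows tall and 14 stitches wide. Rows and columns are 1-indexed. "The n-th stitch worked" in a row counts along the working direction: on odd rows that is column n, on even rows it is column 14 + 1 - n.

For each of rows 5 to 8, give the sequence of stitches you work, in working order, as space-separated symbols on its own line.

Row 5: chart row 1, RS - tile across columns 1-14 and work as-is.
Row 6: chart row 2, WS - tiled (columns 1-14): K YO K K YO K YO K K YO K YO K K; work from column 14 back to 1 with K<->P swapped.
Row 7: chart row 3, RS - tile across columns 1-14 and work as-is.
Row 8: chart row 4, WS - tiled (columns 1-14): YO K K P P YO K K P P YO K K P; work from column 14 back to 1 with K<->P swapped.

Result:
P K K K P P K K K P P K K K
P P YO P YO P P YO P YO P P YO P
K YO P YO K K YO P YO K K YO P YO
K P P YO K K P P YO K K P P YO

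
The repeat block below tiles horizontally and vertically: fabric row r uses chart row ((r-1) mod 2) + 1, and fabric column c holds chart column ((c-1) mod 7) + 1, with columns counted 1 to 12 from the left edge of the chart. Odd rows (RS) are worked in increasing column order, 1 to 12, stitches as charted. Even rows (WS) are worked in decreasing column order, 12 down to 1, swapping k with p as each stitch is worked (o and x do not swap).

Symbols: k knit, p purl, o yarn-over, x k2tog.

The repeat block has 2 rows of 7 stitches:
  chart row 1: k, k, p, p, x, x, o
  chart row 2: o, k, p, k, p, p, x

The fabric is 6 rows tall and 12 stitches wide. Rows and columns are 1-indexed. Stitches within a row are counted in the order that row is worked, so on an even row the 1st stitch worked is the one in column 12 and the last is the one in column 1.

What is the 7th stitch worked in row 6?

Row 6 uses chart row ((6-1) mod 2)+1 = 2. Row 6 is even, so WS.
Chart row 2 tiled across columns 1-12: o k p k p p x o k p k p
WS row: flip the tiled sequence (start at column 12) and apply k<->p; o and x stay.
Row 6 as worked: k p k p o x k k p k p o
Stitch 7 in working order -> k

== STITCH ==
k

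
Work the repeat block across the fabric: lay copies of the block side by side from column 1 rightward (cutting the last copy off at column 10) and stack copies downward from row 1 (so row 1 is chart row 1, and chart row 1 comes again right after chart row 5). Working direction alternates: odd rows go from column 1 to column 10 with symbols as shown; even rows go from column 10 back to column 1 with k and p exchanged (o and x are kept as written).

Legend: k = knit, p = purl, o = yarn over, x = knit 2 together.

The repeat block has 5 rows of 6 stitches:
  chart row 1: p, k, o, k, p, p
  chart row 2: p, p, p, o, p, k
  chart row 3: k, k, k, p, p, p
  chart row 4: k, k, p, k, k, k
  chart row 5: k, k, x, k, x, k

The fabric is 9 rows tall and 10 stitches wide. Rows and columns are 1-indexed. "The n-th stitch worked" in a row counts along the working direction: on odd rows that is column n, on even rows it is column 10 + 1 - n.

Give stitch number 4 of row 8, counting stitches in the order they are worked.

For row 8: chart row = ((8-1) mod 5) + 1 = 3; this is a WS (even) row.
Chart row 3 tiled across columns 1-10: k k k p p p k k k p
WS row: flip the tiled sequence (start at column 10) and apply k<->p; o and x stay.
Row 8 as worked: k p p p k k k p p p
Stitch 4 in working order -> p

Stitch:
p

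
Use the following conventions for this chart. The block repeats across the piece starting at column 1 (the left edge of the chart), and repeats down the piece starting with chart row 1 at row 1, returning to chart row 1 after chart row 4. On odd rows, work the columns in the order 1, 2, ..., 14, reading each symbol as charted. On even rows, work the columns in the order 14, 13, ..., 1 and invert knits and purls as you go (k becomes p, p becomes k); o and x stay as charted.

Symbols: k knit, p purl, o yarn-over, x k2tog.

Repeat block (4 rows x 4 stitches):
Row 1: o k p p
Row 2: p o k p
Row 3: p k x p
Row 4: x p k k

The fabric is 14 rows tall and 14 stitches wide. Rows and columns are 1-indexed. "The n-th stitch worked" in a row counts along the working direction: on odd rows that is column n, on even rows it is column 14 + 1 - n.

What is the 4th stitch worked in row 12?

Result:
p

Derivation:
Row 12 uses chart row ((12-1) mod 4)+1 = 4. Row 12 is even, so WS.
Chart row 4 tiled across columns 1-14: x p k k x p k k x p k k x p
WS: work from column 14 back to column 1 (reverse the tiled row), swapping k<->p (o and x unchanged).
Row 12 as worked: k x p p k x p p k x p p k x
The 4th stitch worked is p.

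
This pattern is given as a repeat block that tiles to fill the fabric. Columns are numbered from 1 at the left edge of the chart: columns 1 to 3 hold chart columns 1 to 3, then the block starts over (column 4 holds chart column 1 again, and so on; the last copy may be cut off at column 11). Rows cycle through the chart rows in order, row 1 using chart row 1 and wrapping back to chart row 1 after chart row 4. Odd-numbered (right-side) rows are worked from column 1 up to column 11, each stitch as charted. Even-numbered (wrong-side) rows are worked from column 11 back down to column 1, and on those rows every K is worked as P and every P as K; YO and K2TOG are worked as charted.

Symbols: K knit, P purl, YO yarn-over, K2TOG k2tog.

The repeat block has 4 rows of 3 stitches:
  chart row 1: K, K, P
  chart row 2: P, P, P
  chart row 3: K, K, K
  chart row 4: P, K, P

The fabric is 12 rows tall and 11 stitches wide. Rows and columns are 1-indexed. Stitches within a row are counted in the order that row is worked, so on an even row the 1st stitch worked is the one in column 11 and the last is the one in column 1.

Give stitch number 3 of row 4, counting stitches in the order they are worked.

For row 4: chart row = ((4-1) mod 4) + 1 = 4; this is a WS (even) row.
Chart row 4 tiled across columns 1-11: P K P P K P P K P P K
WS: work from column 11 back to column 1 (reverse the tiled row), swapping K<->P (YO and K2TOG unchanged).
Row 4 as worked: P K K P K K P K K P K
Stitch 3 in working order -> K

Stitch:
K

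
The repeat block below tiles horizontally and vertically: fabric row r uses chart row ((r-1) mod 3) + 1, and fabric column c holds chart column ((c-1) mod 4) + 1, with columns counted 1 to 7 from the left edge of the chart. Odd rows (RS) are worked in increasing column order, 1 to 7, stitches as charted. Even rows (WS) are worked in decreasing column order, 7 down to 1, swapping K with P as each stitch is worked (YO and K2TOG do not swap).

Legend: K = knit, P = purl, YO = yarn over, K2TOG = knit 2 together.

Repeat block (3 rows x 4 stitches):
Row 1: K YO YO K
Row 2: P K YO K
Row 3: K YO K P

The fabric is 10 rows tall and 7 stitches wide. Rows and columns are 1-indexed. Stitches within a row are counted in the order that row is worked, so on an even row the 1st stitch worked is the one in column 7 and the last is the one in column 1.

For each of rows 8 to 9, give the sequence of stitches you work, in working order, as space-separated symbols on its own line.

Result:
YO P K P YO P K
K YO K P K YO K

Derivation:
Row 8: chart row 2, WS - tiled (columns 1-7): P K YO K P K YO; work from column 7 back to 1 with K<->P swapped.
Row 9: chart row 3, RS - tile across columns 1-7 and work as-is.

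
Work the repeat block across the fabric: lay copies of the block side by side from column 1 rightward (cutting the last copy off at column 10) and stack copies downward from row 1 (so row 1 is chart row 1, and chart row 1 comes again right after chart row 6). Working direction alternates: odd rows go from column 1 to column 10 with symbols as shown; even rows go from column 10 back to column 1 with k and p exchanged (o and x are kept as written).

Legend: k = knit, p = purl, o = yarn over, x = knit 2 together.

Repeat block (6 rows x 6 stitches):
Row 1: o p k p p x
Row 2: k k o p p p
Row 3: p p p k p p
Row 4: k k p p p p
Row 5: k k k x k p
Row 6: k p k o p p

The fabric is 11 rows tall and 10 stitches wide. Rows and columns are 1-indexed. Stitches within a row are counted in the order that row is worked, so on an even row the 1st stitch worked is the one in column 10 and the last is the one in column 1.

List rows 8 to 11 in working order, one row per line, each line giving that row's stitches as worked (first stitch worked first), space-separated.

Row 8: chart row 2, WS - tiled (columns 1-10): k k o p p p k k o p; work from column 10 back to 1 with k<->p swapped.
Row 9: chart row 3, RS - tile across columns 1-10 and work as-is.
Row 10: chart row 4, WS - tiled (columns 1-10): k k p p p p k k p p; work from column 10 back to 1 with k<->p swapped.
Row 11: chart row 5, RS - tile across columns 1-10 and work as-is.

== ROWS AS WORKED ==
k o p p k k k o p p
p p p k p p p p p k
k k p p k k k k p p
k k k x k p k k k x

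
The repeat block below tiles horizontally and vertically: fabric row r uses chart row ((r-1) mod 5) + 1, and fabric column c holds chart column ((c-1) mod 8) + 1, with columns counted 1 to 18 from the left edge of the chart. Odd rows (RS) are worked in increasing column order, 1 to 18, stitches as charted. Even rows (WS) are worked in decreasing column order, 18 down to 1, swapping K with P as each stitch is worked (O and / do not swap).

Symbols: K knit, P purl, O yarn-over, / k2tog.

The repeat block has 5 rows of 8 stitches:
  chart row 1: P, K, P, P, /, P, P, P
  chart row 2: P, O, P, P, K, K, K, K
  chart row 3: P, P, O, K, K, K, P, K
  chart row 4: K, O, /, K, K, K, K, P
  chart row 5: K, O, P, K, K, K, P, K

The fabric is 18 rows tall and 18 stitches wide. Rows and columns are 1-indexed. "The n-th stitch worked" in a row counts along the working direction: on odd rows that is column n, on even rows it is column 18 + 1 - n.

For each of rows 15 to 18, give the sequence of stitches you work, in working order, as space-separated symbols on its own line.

== ROWS AS WORKED ==
K O P K K K P K K O P K K K P K K O
P K K K K / K K P K K K K / K K P K
P O P P K K K K P O P P K K K K P O
K K P K P P P O K K P K P P P O K K

Derivation:
Row 15: chart row 5, RS - tile across columns 1-18 and work as-is.
Row 16: chart row 1, WS - tiled (columns 1-18): P K P P / P P P P K P P / P P P P K; work from column 18 back to 1 with K<->P swapped.
Row 17: chart row 2, RS - tile across columns 1-18 and work as-is.
Row 18: chart row 3, WS - tiled (columns 1-18): P P O K K K P K P P O K K K P K P P; work from column 18 back to 1 with K<->P swapped.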